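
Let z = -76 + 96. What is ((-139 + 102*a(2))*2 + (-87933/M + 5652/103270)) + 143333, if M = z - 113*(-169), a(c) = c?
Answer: 141608744003772/987106295 ≈ 1.4346e+5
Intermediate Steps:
z = 20
M = 19117 (M = 20 - 113*(-169) = 20 + 19097 = 19117)
((-139 + 102*a(2))*2 + (-87933/M + 5652/103270)) + 143333 = ((-139 + 102*2)*2 + (-87933/19117 + 5652/103270)) + 143333 = ((-139 + 204)*2 + (-87933*1/19117 + 5652*(1/103270))) + 143333 = (65*2 + (-87933/19117 + 2826/51635)) + 143333 = (130 - 4486395813/987106295) + 143333 = 123837422537/987106295 + 143333 = 141608744003772/987106295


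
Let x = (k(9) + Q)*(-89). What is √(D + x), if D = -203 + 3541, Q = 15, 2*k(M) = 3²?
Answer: √6410/2 ≈ 40.031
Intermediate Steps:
k(M) = 9/2 (k(M) = (½)*3² = (½)*9 = 9/2)
x = -3471/2 (x = (9/2 + 15)*(-89) = (39/2)*(-89) = -3471/2 ≈ -1735.5)
D = 3338
√(D + x) = √(3338 - 3471/2) = √(3205/2) = √6410/2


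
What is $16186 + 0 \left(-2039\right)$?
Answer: $16186$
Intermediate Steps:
$16186 + 0 \left(-2039\right) = 16186 + 0 = 16186$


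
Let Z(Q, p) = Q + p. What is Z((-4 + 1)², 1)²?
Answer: 100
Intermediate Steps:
Z((-4 + 1)², 1)² = ((-4 + 1)² + 1)² = ((-3)² + 1)² = (9 + 1)² = 10² = 100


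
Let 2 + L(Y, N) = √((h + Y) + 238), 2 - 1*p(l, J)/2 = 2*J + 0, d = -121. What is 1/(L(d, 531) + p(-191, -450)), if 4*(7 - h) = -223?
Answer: 7208/12988097 - 2*√719/12988097 ≈ 0.00055084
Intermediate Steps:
p(l, J) = 4 - 4*J (p(l, J) = 4 - 2*(2*J + 0) = 4 - 4*J)
h = 251/4 (h = 7 - ¼*(-223) = 7 + 223/4 = 251/4 ≈ 62.750)
L(Y, N) = -2 + √(1203/4 + Y) (L(Y, N) = -2 + √((251/4 + Y) + 238) = -2 + √(1203/4 + Y))
1/(L(d, 531) + p(-191, -450)) = 1/((-2 + √(1203 + 4*(-121))/2) + (4 - 4*(-450))) = 1/((-2 + √(1203 - 484)/2) + (4 + 1800)) = 1/((-2 + √719/2) + 1804) = 1/(1802 + √719/2)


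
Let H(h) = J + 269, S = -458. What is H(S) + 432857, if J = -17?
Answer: 433109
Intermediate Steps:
H(h) = 252 (H(h) = -17 + 269 = 252)
H(S) + 432857 = 252 + 432857 = 433109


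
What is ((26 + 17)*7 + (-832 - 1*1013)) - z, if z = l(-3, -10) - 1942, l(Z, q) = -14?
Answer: 412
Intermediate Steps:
z = -1956 (z = -14 - 1942 = -1956)
((26 + 17)*7 + (-832 - 1*1013)) - z = ((26 + 17)*7 + (-832 - 1*1013)) - 1*(-1956) = (43*7 + (-832 - 1013)) + 1956 = (301 - 1845) + 1956 = -1544 + 1956 = 412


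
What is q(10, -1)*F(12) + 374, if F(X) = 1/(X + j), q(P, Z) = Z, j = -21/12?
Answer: 15330/41 ≈ 373.90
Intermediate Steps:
j = -7/4 (j = -21*1/12 = -7/4 ≈ -1.7500)
F(X) = 1/(-7/4 + X) (F(X) = 1/(X - 7/4) = 1/(-7/4 + X))
q(10, -1)*F(12) + 374 = -4/(-7 + 4*12) + 374 = -4/(-7 + 48) + 374 = -4/41 + 374 = 15330/41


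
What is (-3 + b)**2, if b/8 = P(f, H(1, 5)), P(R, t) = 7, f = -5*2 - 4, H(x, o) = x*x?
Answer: 2809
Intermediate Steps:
H(x, o) = x**2
f = -14 (f = -10 - 4 = -14)
b = 56 (b = 8*7 = 56)
(-3 + b)**2 = (-3 + 56)**2 = 53**2 = 2809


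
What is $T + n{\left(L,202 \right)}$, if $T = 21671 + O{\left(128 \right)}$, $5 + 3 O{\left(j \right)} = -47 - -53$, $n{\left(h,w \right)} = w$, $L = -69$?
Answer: $\frac{65620}{3} \approx 21873.0$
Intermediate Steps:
$O{\left(j \right)} = \frac{1}{3}$ ($O{\left(j \right)} = - \frac{5}{3} + \frac{-47 - -53}{3} = - \frac{5}{3} + \frac{-47 + 53}{3} = - \frac{5}{3} + \frac{1}{3} \cdot 6 = - \frac{5}{3} + 2 = \frac{1}{3}$)
$T = \frac{65014}{3}$ ($T = 21671 + \frac{1}{3} = \frac{65014}{3} \approx 21671.0$)
$T + n{\left(L,202 \right)} = \frac{65014}{3} + 202 = \frac{65620}{3}$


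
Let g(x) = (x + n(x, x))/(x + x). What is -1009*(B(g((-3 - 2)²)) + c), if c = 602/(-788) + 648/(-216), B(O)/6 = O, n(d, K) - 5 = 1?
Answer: 436897/9850 ≈ 44.355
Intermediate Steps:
n(d, K) = 6 (n(d, K) = 5 + 1 = 6)
g(x) = (6 + x)/(2*x) (g(x) = (x + 6)/(x + x) = (6 + x)/((2*x)) = (6 + x)*(1/(2*x)) = (6 + x)/(2*x))
B(O) = 6*O
c = -1483/394 (c = 602*(-1/788) + 648*(-1/216) = -301/394 - 3 = -1483/394 ≈ -3.7640)
-1009*(B(g((-3 - 2)²)) + c) = -1009*(6*((6 + (-3 - 2)²)/(2*((-3 - 2)²))) - 1483/394) = -1009*(6*((6 + (-5)²)/(2*((-5)²))) - 1483/394) = -1009*(6*((½)*(6 + 25)/25) - 1483/394) = -1009*(6*((½)*(1/25)*31) - 1483/394) = -1009*(6*(31/50) - 1483/394) = -1009*(93/25 - 1483/394) = -1009*(-433/9850) = 436897/9850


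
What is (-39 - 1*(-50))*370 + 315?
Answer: 4385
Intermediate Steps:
(-39 - 1*(-50))*370 + 315 = (-39 + 50)*370 + 315 = 11*370 + 315 = 4070 + 315 = 4385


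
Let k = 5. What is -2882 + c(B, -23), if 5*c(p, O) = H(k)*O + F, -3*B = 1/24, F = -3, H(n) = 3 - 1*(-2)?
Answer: -14528/5 ≈ -2905.6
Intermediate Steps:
H(n) = 5 (H(n) = 3 + 2 = 5)
B = -1/72 (B = -1/3/24 = -1/3*1/24 = -1/72 ≈ -0.013889)
c(p, O) = -3/5 + O (c(p, O) = (5*O - 3)/5 = (-3 + 5*O)/5 = -3/5 + O)
-2882 + c(B, -23) = -2882 + (-3/5 - 23) = -2882 - 118/5 = -14528/5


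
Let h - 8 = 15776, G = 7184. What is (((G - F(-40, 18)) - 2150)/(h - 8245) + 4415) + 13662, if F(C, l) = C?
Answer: 136287577/7539 ≈ 18078.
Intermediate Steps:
h = 15784 (h = 8 + 15776 = 15784)
(((G - F(-40, 18)) - 2150)/(h - 8245) + 4415) + 13662 = (((7184 - 1*(-40)) - 2150)/(15784 - 8245) + 4415) + 13662 = (((7184 + 40) - 2150)/7539 + 4415) + 13662 = ((7224 - 2150)*(1/7539) + 4415) + 13662 = (5074*(1/7539) + 4415) + 13662 = (5074/7539 + 4415) + 13662 = 33289759/7539 + 13662 = 136287577/7539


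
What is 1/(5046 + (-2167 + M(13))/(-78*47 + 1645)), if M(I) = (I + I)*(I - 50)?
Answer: 2021/10201095 ≈ 0.00019812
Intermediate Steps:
M(I) = 2*I*(-50 + I) (M(I) = (2*I)*(-50 + I) = 2*I*(-50 + I))
1/(5046 + (-2167 + M(13))/(-78*47 + 1645)) = 1/(5046 + (-2167 + 2*13*(-50 + 13))/(-78*47 + 1645)) = 1/(5046 + (-2167 + 2*13*(-37))/(-3666 + 1645)) = 1/(5046 + (-2167 - 962)/(-2021)) = 1/(5046 - 3129*(-1/2021)) = 1/(5046 + 3129/2021) = 1/(10201095/2021) = 2021/10201095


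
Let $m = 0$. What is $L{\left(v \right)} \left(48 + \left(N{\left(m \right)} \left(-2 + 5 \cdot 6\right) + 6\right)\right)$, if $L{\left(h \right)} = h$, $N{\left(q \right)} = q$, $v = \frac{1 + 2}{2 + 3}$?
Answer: $\frac{162}{5} \approx 32.4$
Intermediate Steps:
$v = \frac{3}{5} \approx 0.6$
$L{\left(v \right)} \left(48 + \left(N{\left(m \right)} \left(-2 + 5 \cdot 6\right) + 6\right)\right) = \frac{3 \left(48 + \left(0 \left(-2 + 5 \cdot 6\right) + 6\right)\right)}{5} = \frac{3 \left(48 + \left(0 \left(-2 + 30\right) + 6\right)\right)}{5} = \frac{3 \left(48 + \left(0 \cdot 28 + 6\right)\right)}{5} = \frac{3 \left(48 + \left(0 + 6\right)\right)}{5} = \frac{3 \left(48 + 6\right)}{5} = \frac{3}{5} \cdot 54 = \frac{162}{5}$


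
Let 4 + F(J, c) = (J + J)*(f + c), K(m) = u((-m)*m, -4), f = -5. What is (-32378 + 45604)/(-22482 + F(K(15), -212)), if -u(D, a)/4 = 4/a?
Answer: -6613/12111 ≈ -0.54603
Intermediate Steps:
u(D, a) = -16/a
K(m) = 4 (K(m) = -16/(-4) = -16*(-¼) = 4)
F(J, c) = -4 + 2*J*(-5 + c) (F(J, c) = -4 + (J + J)*(-5 + c) = -4 + (2*J)*(-5 + c) = -4 + 2*J*(-5 + c))
(-32378 + 45604)/(-22482 + F(K(15), -212)) = (-32378 + 45604)/(-22482 + (-4 - 10*4 + 2*4*(-212))) = 13226/(-22482 + (-4 - 40 - 1696)) = 13226/(-22482 - 1740) = 13226/(-24222) = 13226*(-1/24222) = -6613/12111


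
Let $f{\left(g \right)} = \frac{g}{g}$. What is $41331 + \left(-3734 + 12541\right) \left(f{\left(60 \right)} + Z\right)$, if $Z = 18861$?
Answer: $166158965$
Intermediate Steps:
$f{\left(g \right)} = 1$
$41331 + \left(-3734 + 12541\right) \left(f{\left(60 \right)} + Z\right) = 41331 + \left(-3734 + 12541\right) \left(1 + 18861\right) = 41331 + 8807 \cdot 18862 = 41331 + 166117634 = 166158965$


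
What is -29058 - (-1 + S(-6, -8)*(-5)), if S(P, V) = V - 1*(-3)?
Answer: -29082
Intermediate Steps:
S(P, V) = 3 + V (S(P, V) = V + 3 = 3 + V)
-29058 - (-1 + S(-6, -8)*(-5)) = -29058 - (-1 + (3 - 8)*(-5)) = -29058 - (-1 - 5*(-5)) = -29058 - (-1 + 25) = -29058 - 1*24 = -29058 - 24 = -29082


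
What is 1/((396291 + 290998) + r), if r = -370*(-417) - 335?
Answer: 1/841244 ≈ 1.1887e-6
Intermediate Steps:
r = 153955 (r = 154290 - 335 = 153955)
1/((396291 + 290998) + r) = 1/((396291 + 290998) + 153955) = 1/(687289 + 153955) = 1/841244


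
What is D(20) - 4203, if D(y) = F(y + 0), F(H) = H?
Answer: -4183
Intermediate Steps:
D(y) = y (D(y) = y + 0 = y)
D(20) - 4203 = 20 - 4203 = -4183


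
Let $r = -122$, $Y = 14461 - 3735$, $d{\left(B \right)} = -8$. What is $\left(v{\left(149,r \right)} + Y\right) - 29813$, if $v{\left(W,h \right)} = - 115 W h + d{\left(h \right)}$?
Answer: $2071375$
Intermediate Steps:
$Y = 10726$ ($Y = 14461 - 3735 = 10726$)
$v{\left(W,h \right)} = -8 - 115 W h$ ($v{\left(W,h \right)} = - 115 W h - 8 = -8 - 115 W h$)
$\left(v{\left(149,r \right)} + Y\right) - 29813 = \left(\left(-8 - 17135 \left(-122\right)\right) + 10726\right) - 29813 = \left(\left(-8 + 2090470\right) + 10726\right) - 29813 = \left(2090462 + 10726\right) - 29813 = 2101188 - 29813 = 2071375$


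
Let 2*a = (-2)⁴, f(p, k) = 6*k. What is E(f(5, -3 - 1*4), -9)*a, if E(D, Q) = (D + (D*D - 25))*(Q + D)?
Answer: -692376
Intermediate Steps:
a = 8 (a = (½)*(-2)⁴ = (½)*16 = 8)
E(D, Q) = (D + Q)*(-25 + D + D²) (E(D, Q) = (D + (D² - 25))*(D + Q) = (D + (-25 + D²))*(D + Q) = (-25 + D + D²)*(D + Q) = (D + Q)*(-25 + D + D²))
E(f(5, -3 - 1*4), -9)*a = ((6*(-3 - 1*4))² + (6*(-3 - 1*4))³ - 150*(-3 - 1*4) - 25*(-9) + (6*(-3 - 1*4))*(-9) - 9*36*(-3 - 1*4)²)*8 = ((6*(-3 - 4))² + (6*(-3 - 4))³ - 150*(-3 - 4) + 225 + (6*(-3 - 4))*(-9) - 9*36*(-3 - 4)²)*8 = ((6*(-7))² + (6*(-7))³ - 150*(-7) + 225 + (6*(-7))*(-9) - 9*(6*(-7))²)*8 = ((-42)² + (-42)³ - 25*(-42) + 225 - 42*(-9) - 9*(-42)²)*8 = (1764 - 74088 + 1050 + 225 + 378 - 9*1764)*8 = (1764 - 74088 + 1050 + 225 + 378 - 15876)*8 = -86547*8 = -692376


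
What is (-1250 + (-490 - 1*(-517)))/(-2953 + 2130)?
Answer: 1223/823 ≈ 1.4860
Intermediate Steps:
(-1250 + (-490 - 1*(-517)))/(-2953 + 2130) = (-1250 + (-490 + 517))/(-823) = (-1250 + 27)*(-1/823) = -1223*(-1/823) = 1223/823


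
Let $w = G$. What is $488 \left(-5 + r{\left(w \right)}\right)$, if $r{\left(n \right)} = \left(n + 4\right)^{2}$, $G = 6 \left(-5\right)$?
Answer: $327448$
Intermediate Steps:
$G = -30$
$w = -30$
$r{\left(n \right)} = \left(4 + n\right)^{2}$
$488 \left(-5 + r{\left(w \right)}\right) = 488 \left(-5 + \left(4 - 30\right)^{2}\right) = 488 \left(-5 + \left(-26\right)^{2}\right) = 488 \left(-5 + 676\right) = 488 \cdot 671 = 327448$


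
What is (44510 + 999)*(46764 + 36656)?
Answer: 3796360780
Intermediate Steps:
(44510 + 999)*(46764 + 36656) = 45509*83420 = 3796360780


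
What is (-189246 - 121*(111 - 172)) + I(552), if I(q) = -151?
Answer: -182016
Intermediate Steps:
(-189246 - 121*(111 - 172)) + I(552) = (-189246 - 121*(111 - 172)) - 151 = (-189246 - 121*(-61)) - 151 = (-189246 - 1*(-7381)) - 151 = (-189246 + 7381) - 151 = -181865 - 151 = -182016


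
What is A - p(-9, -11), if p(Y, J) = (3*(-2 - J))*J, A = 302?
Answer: 599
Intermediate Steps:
p(Y, J) = J*(-6 - 3*J) (p(Y, J) = (-6 - 3*J)*J = J*(-6 - 3*J))
A - p(-9, -11) = 302 - (-3)*(-11)*(2 - 11) = 302 - (-3)*(-11)*(-9) = 302 - 1*(-297) = 302 + 297 = 599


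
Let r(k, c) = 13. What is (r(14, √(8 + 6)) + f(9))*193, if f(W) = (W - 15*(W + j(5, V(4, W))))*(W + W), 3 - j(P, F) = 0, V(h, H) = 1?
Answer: -591545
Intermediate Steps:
j(P, F) = 3 (j(P, F) = 3 - 1*0 = 3 + 0 = 3)
f(W) = 2*W*(-45 - 14*W) (f(W) = (W - 15*(W + 3))*(W + W) = (W - 15*(3 + W))*(2*W) = (W + (-45 - 15*W))*(2*W) = (-45 - 14*W)*(2*W) = 2*W*(-45 - 14*W))
(r(14, √(8 + 6)) + f(9))*193 = (13 - 2*9*(45 + 14*9))*193 = (13 - 2*9*(45 + 126))*193 = (13 - 2*9*171)*193 = (13 - 3078)*193 = -3065*193 = -591545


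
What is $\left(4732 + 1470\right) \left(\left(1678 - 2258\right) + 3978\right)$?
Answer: $21074396$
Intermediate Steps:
$\left(4732 + 1470\right) \left(\left(1678 - 2258\right) + 3978\right) = 6202 \left(-580 + 3978\right) = 6202 \cdot 3398 = 21074396$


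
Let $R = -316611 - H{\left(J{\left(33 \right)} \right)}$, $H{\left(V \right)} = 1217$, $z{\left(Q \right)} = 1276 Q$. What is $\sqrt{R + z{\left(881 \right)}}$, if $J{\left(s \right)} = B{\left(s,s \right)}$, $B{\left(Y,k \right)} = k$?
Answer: $6 \sqrt{22398} \approx 897.96$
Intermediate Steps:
$J{\left(s \right)} = s$
$R = -317828$ ($R = -316611 - 1217 = -317828$)
$\sqrt{R + z{\left(881 \right)}} = \sqrt{-317828 + 1276 \cdot 881} = \sqrt{-317828 + 1124156} = \sqrt{806328} = 6 \sqrt{22398}$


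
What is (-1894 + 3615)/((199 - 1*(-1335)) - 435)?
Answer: 1721/1099 ≈ 1.5660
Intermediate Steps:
(-1894 + 3615)/((199 - 1*(-1335)) - 435) = 1721/((199 + 1335) - 435) = 1721/(1534 - 435) = 1721/1099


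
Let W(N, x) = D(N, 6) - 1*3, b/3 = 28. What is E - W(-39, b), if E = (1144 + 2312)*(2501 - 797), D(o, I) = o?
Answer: 5889066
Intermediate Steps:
b = 84 (b = 3*28 = 84)
W(N, x) = -3 + N (W(N, x) = N - 1*3 = N - 3 = -3 + N)
E = 5889024 (E = 3456*1704 = 5889024)
E - W(-39, b) = 5889024 - (-3 - 39) = 5889024 - 1*(-42) = 5889024 + 42 = 5889066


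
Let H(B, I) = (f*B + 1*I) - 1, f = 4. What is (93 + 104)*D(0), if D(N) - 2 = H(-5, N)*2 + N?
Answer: -7880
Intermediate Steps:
H(B, I) = -1 + I + 4*B (H(B, I) = (4*B + 1*I) - 1 = (4*B + I) - 1 = (I + 4*B) - 1 = -1 + I + 4*B)
D(N) = -40 + 3*N (D(N) = 2 + ((-1 + N + 4*(-5))*2 + N) = 2 + ((-1 + N - 20)*2 + N) = 2 + ((-21 + N)*2 + N) = 2 + ((-42 + 2*N) + N) = 2 + (-42 + 3*N) = -40 + 3*N)
(93 + 104)*D(0) = (93 + 104)*(-40 + 3*0) = 197*(-40 + 0) = 197*(-40) = -7880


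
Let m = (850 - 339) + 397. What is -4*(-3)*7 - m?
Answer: -824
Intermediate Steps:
m = 908 (m = 511 + 397 = 908)
-4*(-3)*7 - m = -4*(-3)*7 - 1*908 = 12*7 - 908 = 84 - 908 = -824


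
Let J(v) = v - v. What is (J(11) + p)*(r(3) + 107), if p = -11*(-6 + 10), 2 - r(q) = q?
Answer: -4664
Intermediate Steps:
J(v) = 0
r(q) = 2 - q
p = -44 (p = -11*4 = -44)
(J(11) + p)*(r(3) + 107) = (0 - 44)*((2 - 1*3) + 107) = -44*((2 - 3) + 107) = -44*(-1 + 107) = -44*106 = -4664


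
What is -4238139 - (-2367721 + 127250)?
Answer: -1997668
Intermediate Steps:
-4238139 - (-2367721 + 127250) = -4238139 - 1*(-2240471) = -4238139 + 2240471 = -1997668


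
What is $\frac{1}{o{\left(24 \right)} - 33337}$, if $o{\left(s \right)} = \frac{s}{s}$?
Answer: $- \frac{1}{33336} \approx -2.9998 \cdot 10^{-5}$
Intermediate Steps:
$o{\left(s \right)} = 1$
$\frac{1}{o{\left(24 \right)} - 33337} = \frac{1}{1 - 33337} = \frac{1}{-33336} = - \frac{1}{33336}$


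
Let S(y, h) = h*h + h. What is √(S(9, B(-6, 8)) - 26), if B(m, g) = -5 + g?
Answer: I*√14 ≈ 3.7417*I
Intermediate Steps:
S(y, h) = h + h² (S(y, h) = h² + h = h + h²)
√(S(9, B(-6, 8)) - 26) = √((-5 + 8)*(1 + (-5 + 8)) - 26) = √(3*(1 + 3) - 26) = √(3*4 - 26) = √(12 - 26) = √(-14) = I*√14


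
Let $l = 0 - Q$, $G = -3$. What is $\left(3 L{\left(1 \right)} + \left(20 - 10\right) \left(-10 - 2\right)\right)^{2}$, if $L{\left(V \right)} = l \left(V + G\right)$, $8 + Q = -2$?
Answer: $32400$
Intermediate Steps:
$Q = -10$ ($Q = -8 - 2 = -10$)
$l = 10$ ($l = 0 - -10 = 0 + 10 = 10$)
$L{\left(V \right)} = -30 + 10 V$ ($L{\left(V \right)} = 10 \left(V - 3\right) = 10 \left(-3 + V\right) = -30 + 10 V$)
$\left(3 L{\left(1 \right)} + \left(20 - 10\right) \left(-10 - 2\right)\right)^{2} = \left(3 \left(-30 + 10 \cdot 1\right) + \left(20 - 10\right) \left(-10 - 2\right)\right)^{2} = \left(3 \left(-30 + 10\right) + 10 \left(-12\right)\right)^{2} = \left(3 \left(-20\right) - 120\right)^{2} = \left(-60 - 120\right)^{2} = \left(-180\right)^{2} = 32400$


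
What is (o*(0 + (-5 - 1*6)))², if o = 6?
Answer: 4356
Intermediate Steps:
(o*(0 + (-5 - 1*6)))² = (6*(0 + (-5 - 1*6)))² = (6*(0 + (-5 - 6)))² = (6*(0 - 11))² = (6*(-11))² = (-66)² = 4356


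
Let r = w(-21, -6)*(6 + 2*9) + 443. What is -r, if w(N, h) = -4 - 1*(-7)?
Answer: -515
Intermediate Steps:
w(N, h) = 3 (w(N, h) = -4 + 7 = 3)
r = 515 (r = 3*(6 + 2*9) + 443 = 3*(6 + 18) + 443 = 3*24 + 443 = 72 + 443 = 515)
-r = -1*515 = -515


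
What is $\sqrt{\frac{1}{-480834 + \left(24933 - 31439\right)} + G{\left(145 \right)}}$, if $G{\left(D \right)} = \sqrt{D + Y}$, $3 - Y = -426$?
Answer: $\frac{\sqrt{-35 + 17056900 \sqrt{574}}}{4130} \approx 4.8947$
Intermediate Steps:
$Y = 429$ ($Y = 3 - -426 = 3 + 426 = 429$)
$G{\left(D \right)} = \sqrt{429 + D}$ ($G{\left(D \right)} = \sqrt{D + 429} = \sqrt{429 + D}$)
$\sqrt{\frac{1}{-480834 + \left(24933 - 31439\right)} + G{\left(145 \right)}} = \sqrt{\frac{1}{-480834 + \left(24933 - 31439\right)} + \sqrt{429 + 145}} = \sqrt{\frac{1}{-480834 + \left(24933 - 31439\right)} + \sqrt{574}} = \sqrt{\frac{1}{-480834 - 6506} + \sqrt{574}} = \sqrt{\frac{1}{-487340} + \sqrt{574}} = \sqrt{- \frac{1}{487340} + \sqrt{574}}$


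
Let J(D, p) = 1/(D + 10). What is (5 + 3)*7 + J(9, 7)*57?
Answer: 59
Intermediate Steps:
J(D, p) = 1/(10 + D)
(5 + 3)*7 + J(9, 7)*57 = (5 + 3)*7 + 57/(10 + 9) = 8*7 + 57/19 = 56 + (1/19)*57 = 56 + 3 = 59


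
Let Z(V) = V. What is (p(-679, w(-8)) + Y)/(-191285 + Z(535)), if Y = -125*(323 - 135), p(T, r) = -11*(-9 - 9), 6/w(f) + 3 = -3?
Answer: 11651/95375 ≈ 0.12216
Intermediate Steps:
w(f) = -1 (w(f) = 6/(-3 - 3) = 6/(-6) = 6*(-⅙) = -1)
p(T, r) = 198 (p(T, r) = -11*(-18) = 198)
Y = -23500 (Y = -125*188 = -23500)
(p(-679, w(-8)) + Y)/(-191285 + Z(535)) = (198 - 23500)/(-191285 + 535) = -23302/(-190750) = -23302*(-1/190750) = 11651/95375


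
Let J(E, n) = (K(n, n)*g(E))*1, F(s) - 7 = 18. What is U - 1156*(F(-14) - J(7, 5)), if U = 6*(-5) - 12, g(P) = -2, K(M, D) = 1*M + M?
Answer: -52062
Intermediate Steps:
K(M, D) = 2*M (K(M, D) = M + M = 2*M)
F(s) = 25 (F(s) = 7 + 18 = 25)
J(E, n) = -4*n (J(E, n) = ((2*n)*(-2))*1 = -4*n*1 = -4*n)
U = -42 (U = -30 - 12 = -42)
U - 1156*(F(-14) - J(7, 5)) = -42 - 1156*(25 - (-4)*5) = -42 - 1156*(25 - 1*(-20)) = -42 - 1156*(25 + 20) = -42 - 1156*45 = -42 - 52020 = -52062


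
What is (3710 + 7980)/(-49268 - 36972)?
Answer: -167/1232 ≈ -0.13555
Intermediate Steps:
(3710 + 7980)/(-49268 - 36972) = 11690/(-86240) = 11690*(-1/86240) = -167/1232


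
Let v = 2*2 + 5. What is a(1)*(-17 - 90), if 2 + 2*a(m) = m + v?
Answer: -428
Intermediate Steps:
v = 9 (v = 4 + 5 = 9)
a(m) = 7/2 + m/2 (a(m) = -1 + (m + 9)/2 = -1 + (9 + m)/2 = -1 + (9/2 + m/2) = 7/2 + m/2)
a(1)*(-17 - 90) = (7/2 + (½)*1)*(-17 - 90) = (7/2 + ½)*(-107) = 4*(-107) = -428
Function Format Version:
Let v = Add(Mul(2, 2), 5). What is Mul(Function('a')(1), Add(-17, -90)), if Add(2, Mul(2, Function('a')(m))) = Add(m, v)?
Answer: -428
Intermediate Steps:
v = 9 (v = Add(4, 5) = 9)
Function('a')(m) = Add(Rational(7, 2), Mul(Rational(1, 2), m)) (Function('a')(m) = Add(-1, Mul(Rational(1, 2), Add(m, 9))) = Add(-1, Mul(Rational(1, 2), Add(9, m))) = Add(-1, Add(Rational(9, 2), Mul(Rational(1, 2), m))) = Add(Rational(7, 2), Mul(Rational(1, 2), m)))
Mul(Function('a')(1), Add(-17, -90)) = Mul(Add(Rational(7, 2), Mul(Rational(1, 2), 1)), Add(-17, -90)) = Mul(Add(Rational(7, 2), Rational(1, 2)), -107) = Mul(4, -107) = -428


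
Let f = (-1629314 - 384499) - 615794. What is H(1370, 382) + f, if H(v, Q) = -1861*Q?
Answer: -3340509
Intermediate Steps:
f = -2629607 (f = -2013813 - 615794 = -2629607)
H(1370, 382) + f = -1861*382 - 2629607 = -710902 - 2629607 = -3340509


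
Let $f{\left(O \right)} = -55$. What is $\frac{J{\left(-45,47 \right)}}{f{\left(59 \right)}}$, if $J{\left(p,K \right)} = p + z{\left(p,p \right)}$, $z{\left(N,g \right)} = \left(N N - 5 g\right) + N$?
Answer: $- \frac{432}{11} \approx -39.273$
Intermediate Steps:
$z{\left(N,g \right)} = N + N^{2} - 5 g$ ($z{\left(N,g \right)} = \left(N^{2} - 5 g\right) + N = N + N^{2} - 5 g$)
$J{\left(p,K \right)} = p^{2} - 3 p$ ($J{\left(p,K \right)} = p + \left(p + p^{2} - 5 p\right) = p + \left(p^{2} - 4 p\right) = p^{2} - 3 p$)
$\frac{J{\left(-45,47 \right)}}{f{\left(59 \right)}} = \frac{\left(-45\right) \left(-3 - 45\right)}{-55} = \left(-45\right) \left(-48\right) \left(- \frac{1}{55}\right) = 2160 \left(- \frac{1}{55}\right) = - \frac{432}{11}$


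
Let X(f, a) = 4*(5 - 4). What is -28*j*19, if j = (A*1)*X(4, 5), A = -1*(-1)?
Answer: -2128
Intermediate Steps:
A = 1
X(f, a) = 4 (X(f, a) = 4*1 = 4)
j = 4 (j = (1*1)*4 = 1*4 = 4)
-28*j*19 = -28*4*19 = -112*19 = -2128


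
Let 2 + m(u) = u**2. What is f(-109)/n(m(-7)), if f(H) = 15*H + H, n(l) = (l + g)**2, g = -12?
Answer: -1744/1225 ≈ -1.4237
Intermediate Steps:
m(u) = -2 + u**2
n(l) = (-12 + l)**2 (n(l) = (l - 12)**2 = (-12 + l)**2)
f(H) = 16*H
f(-109)/n(m(-7)) = (16*(-109))/((-12 + (-2 + (-7)**2))**2) = -1744/(-12 + (-2 + 49))**2 = -1744/(-12 + 47)**2 = -1744/(35**2) = -1744/1225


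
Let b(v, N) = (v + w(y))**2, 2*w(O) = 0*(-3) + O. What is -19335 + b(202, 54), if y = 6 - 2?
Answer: 22281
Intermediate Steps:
y = 4
w(O) = O/2 (w(O) = (0*(-3) + O)/2 = (0 + O)/2 = O/2)
b(v, N) = (2 + v)**2 (b(v, N) = (v + (1/2)*4)**2 = (v + 2)**2 = (2 + v)**2)
-19335 + b(202, 54) = -19335 + (2 + 202)**2 = -19335 + 204**2 = -19335 + 41616 = 22281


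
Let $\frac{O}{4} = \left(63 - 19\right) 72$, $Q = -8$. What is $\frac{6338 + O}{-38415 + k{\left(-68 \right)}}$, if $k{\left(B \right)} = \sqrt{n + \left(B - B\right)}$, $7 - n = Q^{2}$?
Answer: $- \frac{121711525}{245952047} - \frac{9505 i \sqrt{57}}{737856141} \approx -0.49486 - 9.7256 \cdot 10^{-5} i$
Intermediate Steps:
$n = -57$ ($n = 7 - \left(-8\right)^{2} = 7 - 64 = -57$)
$k{\left(B \right)} = i \sqrt{57}$ ($k{\left(B \right)} = \sqrt{-57 + \left(B - B\right)} = \sqrt{-57 + 0} = \sqrt{-57} = i \sqrt{57}$)
$O = 12672$ ($O = 4 \left(63 - 19\right) 72 = 4 \cdot 44 \cdot 72 = 4 \cdot 3168 = 12672$)
$\frac{6338 + O}{-38415 + k{\left(-68 \right)}} = \frac{6338 + 12672}{-38415 + i \sqrt{57}} = \frac{19010}{-38415 + i \sqrt{57}}$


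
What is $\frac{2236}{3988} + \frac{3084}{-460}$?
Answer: $- \frac{704402}{114655} \approx -6.1437$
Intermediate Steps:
$\frac{2236}{3988} + \frac{3084}{-460} = 2236 \cdot \frac{1}{3988} + 3084 \left(- \frac{1}{460}\right) = \frac{559}{997} - \frac{771}{115} = - \frac{704402}{114655}$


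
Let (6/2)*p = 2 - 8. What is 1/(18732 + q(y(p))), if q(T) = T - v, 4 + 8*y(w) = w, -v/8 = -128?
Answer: 4/70829 ≈ 5.6474e-5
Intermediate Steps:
v = 1024 (v = -8*(-128) = 1024)
p = -2 (p = (2 - 8)/3 = (1/3)*(-6) = -2)
y(w) = -1/2 + w/8
q(T) = -1024 + T (q(T) = T - 1*1024 = T - 1024 = -1024 + T)
1/(18732 + q(y(p))) = 1/(18732 + (-1024 + (-1/2 + (1/8)*(-2)))) = 1/(18732 + (-1024 + (-1/2 - 1/4))) = 1/(18732 + (-1024 - 3/4)) = 1/(18732 - 4099/4) = 1/(70829/4) = 4/70829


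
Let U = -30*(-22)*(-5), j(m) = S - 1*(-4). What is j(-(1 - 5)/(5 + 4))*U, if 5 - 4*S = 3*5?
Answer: -4950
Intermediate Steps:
S = -5/2 (S = 5/4 - 3*5/4 = 5/4 - 1/4*15 = 5/4 - 15/4 = -5/2 ≈ -2.5000)
j(m) = 3/2 (j(m) = -5/2 - 1*(-4) = -5/2 + 4 = 3/2)
U = -3300 (U = 660*(-5) = -3300)
j(-(1 - 5)/(5 + 4))*U = (3/2)*(-3300) = -4950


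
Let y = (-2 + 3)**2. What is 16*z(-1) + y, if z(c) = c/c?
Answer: 17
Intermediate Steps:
z(c) = 1
y = 1 (y = 1**2 = 1)
16*z(-1) + y = 16*1 + 1 = 16 + 1 = 17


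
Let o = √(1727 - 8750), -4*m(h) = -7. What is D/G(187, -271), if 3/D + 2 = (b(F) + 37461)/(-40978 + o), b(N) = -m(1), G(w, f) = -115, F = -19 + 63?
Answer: 234883783704/26238455245195 - 1798044*I*√7023/26238455245195 ≈ 0.0089519 - 5.7428e-6*I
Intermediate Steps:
m(h) = 7/4 (m(h) = -¼*(-7) = 7/4)
F = 44
b(N) = -7/4 (b(N) = -1*7/4 = -7/4)
o = I*√7023 (o = √(-7023) = I*√7023 ≈ 83.803*I)
D = 3/(-2 + 149837/(4*(-40978 + I*√7023))) (D = 3/(-2 + (-7/4 + 37461)/(-40978 + I*√7023)) = 3/(-2 + 149837/(4*(-40978 + I*√7023))) ≈ -1.0295 + 0.00066042*I)
D/G(187, -271) = (-234883783704/228160480393 + 1798044*I*√7023/228160480393)/(-115) = (-234883783704/228160480393 + 1798044*I*√7023/228160480393)*(-1/115) = 234883783704/26238455245195 - 1798044*I*√7023/26238455245195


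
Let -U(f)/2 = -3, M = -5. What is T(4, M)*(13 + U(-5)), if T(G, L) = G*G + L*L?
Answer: 779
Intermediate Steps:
T(G, L) = G² + L²
U(f) = 6 (U(f) = -2*(-3) = 6)
T(4, M)*(13 + U(-5)) = (4² + (-5)²)*(13 + 6) = (16 + 25)*19 = 41*19 = 779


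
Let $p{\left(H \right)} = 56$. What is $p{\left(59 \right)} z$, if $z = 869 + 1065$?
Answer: $108304$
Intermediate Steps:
$z = 1934$
$p{\left(59 \right)} z = 56 \cdot 1934 = 108304$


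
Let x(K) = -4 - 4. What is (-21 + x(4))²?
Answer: 841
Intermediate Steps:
x(K) = -8
(-21 + x(4))² = (-21 - 8)² = (-29)² = 841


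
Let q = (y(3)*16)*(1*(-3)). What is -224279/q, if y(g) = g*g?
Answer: 224279/432 ≈ 519.16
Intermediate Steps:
y(g) = g²
q = -432 (q = (3²*16)*(1*(-3)) = (9*16)*(-3) = 144*(-3) = -432)
-224279/q = -224279/(-432) = -224279*(-1/432) = 224279/432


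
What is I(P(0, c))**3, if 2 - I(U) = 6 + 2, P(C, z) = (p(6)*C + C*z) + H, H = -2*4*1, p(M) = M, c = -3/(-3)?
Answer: -216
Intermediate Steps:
c = 1 (c = -3*(-1/3) = 1)
H = -8 (H = -8*1 = -8)
P(C, z) = -8 + 6*C + C*z (P(C, z) = (6*C + C*z) - 8 = -8 + 6*C + C*z)
I(U) = -6 (I(U) = 2 - (6 + 2) = 2 - 1*8 = 2 - 8 = -6)
I(P(0, c))**3 = (-6)**3 = -216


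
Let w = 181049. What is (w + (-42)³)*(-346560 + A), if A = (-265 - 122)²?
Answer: -21048962151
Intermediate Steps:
A = 149769 (A = (-387)² = 149769)
(w + (-42)³)*(-346560 + A) = (181049 + (-42)³)*(-346560 + 149769) = (181049 - 74088)*(-196791) = 106961*(-196791) = -21048962151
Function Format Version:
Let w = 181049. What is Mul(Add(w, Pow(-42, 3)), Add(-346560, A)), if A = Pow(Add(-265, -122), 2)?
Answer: -21048962151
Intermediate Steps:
A = 149769 (A = Pow(-387, 2) = 149769)
Mul(Add(w, Pow(-42, 3)), Add(-346560, A)) = Mul(Add(181049, Pow(-42, 3)), Add(-346560, 149769)) = Mul(Add(181049, -74088), -196791) = Mul(106961, -196791) = -21048962151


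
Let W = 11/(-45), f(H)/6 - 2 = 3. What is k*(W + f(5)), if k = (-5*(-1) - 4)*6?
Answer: 2678/15 ≈ 178.53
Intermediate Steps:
k = 6 (k = (5 - 4)*6 = 1*6 = 6)
f(H) = 30 (f(H) = 12 + 6*3 = 12 + 18 = 30)
W = -11/45 (W = 11*(-1/45) = -11/45 ≈ -0.24444)
k*(W + f(5)) = 6*(-11/45 + 30) = 6*(1339/45) = 2678/15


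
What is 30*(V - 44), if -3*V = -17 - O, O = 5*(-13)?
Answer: -1800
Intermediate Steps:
O = -65
V = -16 (V = -(-17 - 1*(-65))/3 = -(-17 + 65)/3 = -⅓*48 = -16)
30*(V - 44) = 30*(-16 - 44) = 30*(-60) = -1800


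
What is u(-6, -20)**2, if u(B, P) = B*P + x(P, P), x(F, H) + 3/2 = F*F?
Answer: 1075369/4 ≈ 2.6884e+5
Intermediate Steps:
x(F, H) = -3/2 + F**2 (x(F, H) = -3/2 + F*F = -3/2 + F**2)
u(B, P) = -3/2 + P**2 + B*P (u(B, P) = B*P + (-3/2 + P**2) = -3/2 + P**2 + B*P)
u(-6, -20)**2 = (-3/2 + (-20)**2 - 6*(-20))**2 = (-3/2 + 400 + 120)**2 = (1037/2)**2 = 1075369/4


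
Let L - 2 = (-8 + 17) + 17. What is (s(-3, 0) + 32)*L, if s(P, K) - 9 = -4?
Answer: 1036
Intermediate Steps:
L = 28 (L = 2 + ((-8 + 17) + 17) = 2 + (9 + 17) = 2 + 26 = 28)
s(P, K) = 5 (s(P, K) = 9 - 4 = 5)
(s(-3, 0) + 32)*L = (5 + 32)*28 = 37*28 = 1036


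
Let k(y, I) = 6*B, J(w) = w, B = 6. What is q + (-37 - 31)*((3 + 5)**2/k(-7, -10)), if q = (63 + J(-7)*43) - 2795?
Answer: -28385/9 ≈ -3153.9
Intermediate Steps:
k(y, I) = 36 (k(y, I) = 6*6 = 36)
q = -3033 (q = (63 - 7*43) - 2795 = (63 - 301) - 2795 = -238 - 2795 = -3033)
q + (-37 - 31)*((3 + 5)**2/k(-7, -10)) = -3033 + (-37 - 31)*((3 + 5)**2/36) = -3033 - 68*8**2/36 = -3033 - 4352/36 = -3033 - 68*16/9 = -3033 - 1088/9 = -28385/9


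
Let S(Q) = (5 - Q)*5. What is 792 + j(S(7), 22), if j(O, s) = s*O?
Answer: 572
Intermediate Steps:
S(Q) = 25 - 5*Q
j(O, s) = O*s
792 + j(S(7), 22) = 792 + (25 - 5*7)*22 = 792 + (25 - 35)*22 = 792 - 10*22 = 792 - 220 = 572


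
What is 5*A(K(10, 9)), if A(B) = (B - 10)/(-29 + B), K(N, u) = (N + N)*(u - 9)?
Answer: 50/29 ≈ 1.7241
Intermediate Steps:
K(N, u) = 2*N*(-9 + u) (K(N, u) = (2*N)*(-9 + u) = 2*N*(-9 + u))
A(B) = (-10 + B)/(-29 + B)
5*A(K(10, 9)) = 5*((-10 + 2*10*(-9 + 9))/(-29 + 2*10*(-9 + 9))) = 5*((-10 + 2*10*0)/(-29 + 2*10*0)) = 5*((-10 + 0)/(-29 + 0)) = 5*(-10/(-29)) = 5*(-1/29*(-10)) = 5*(10/29) = 50/29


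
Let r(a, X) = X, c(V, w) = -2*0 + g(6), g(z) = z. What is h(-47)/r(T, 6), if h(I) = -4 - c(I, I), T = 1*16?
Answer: -5/3 ≈ -1.6667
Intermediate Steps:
T = 16
c(V, w) = 6 (c(V, w) = -2*0 + 6 = 0 + 6 = 6)
h(I) = -10 (h(I) = -4 - 1*6 = -4 - 6 = -10)
h(-47)/r(T, 6) = -10/6 = -10*⅙ = -5/3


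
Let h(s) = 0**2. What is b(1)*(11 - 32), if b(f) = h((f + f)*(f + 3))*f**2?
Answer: 0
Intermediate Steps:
h(s) = 0
b(f) = 0 (b(f) = 0*f**2 = 0)
b(1)*(11 - 32) = 0*(11 - 32) = 0*(-21) = 0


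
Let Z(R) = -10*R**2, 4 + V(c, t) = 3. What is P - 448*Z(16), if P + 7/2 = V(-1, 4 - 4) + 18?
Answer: 2293787/2 ≈ 1.1469e+6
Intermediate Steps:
V(c, t) = -1 (V(c, t) = -4 + 3 = -1)
P = 27/2 (P = -7/2 + (-1 + 18) = -7/2 + 17 = 27/2 ≈ 13.500)
P - 448*Z(16) = 27/2 - (-4480)*16**2 = 27/2 - (-4480)*256 = 27/2 - 448*(-2560) = 27/2 + 1146880 = 2293787/2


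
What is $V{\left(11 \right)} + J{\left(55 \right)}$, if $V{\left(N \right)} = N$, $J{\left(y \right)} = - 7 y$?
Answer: $-374$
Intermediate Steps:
$V{\left(11 \right)} + J{\left(55 \right)} = 11 - 385 = -374$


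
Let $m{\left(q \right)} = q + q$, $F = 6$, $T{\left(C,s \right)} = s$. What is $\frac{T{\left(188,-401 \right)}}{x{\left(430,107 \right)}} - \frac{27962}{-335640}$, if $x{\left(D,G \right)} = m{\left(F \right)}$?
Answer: $- \frac{466167}{13985} \approx -33.333$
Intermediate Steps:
$m{\left(q \right)} = 2 q$
$x{\left(D,G \right)} = 12$ ($x{\left(D,G \right)} = 2 \cdot 6 = 12$)
$\frac{T{\left(188,-401 \right)}}{x{\left(430,107 \right)}} - \frac{27962}{-335640} = - \frac{401}{12} - \frac{27962}{-335640} = \left(-401\right) \frac{1}{12} - - \frac{13981}{167820} = - \frac{401}{12} + \frac{13981}{167820} = - \frac{466167}{13985}$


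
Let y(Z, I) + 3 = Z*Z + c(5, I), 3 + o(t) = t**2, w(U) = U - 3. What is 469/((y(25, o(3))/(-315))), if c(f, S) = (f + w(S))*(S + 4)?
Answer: -16415/78 ≈ -210.45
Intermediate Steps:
w(U) = -3 + U
c(f, S) = (4 + S)*(-3 + S + f) (c(f, S) = (f + (-3 + S))*(S + 4) = (-3 + S + f)*(4 + S) = (4 + S)*(-3 + S + f))
o(t) = -3 + t**2
y(Z, I) = 5 + I**2 + Z**2 + 6*I (y(Z, I) = -3 + (Z*Z + (-12 + I + I**2 + 4*5 + I*5)) = -3 + (Z**2 + (-12 + I + I**2 + 20 + 5*I)) = -3 + (Z**2 + (8 + I**2 + 6*I)) = -3 + (8 + I**2 + Z**2 + 6*I) = 5 + I**2 + Z**2 + 6*I)
469/((y(25, o(3))/(-315))) = 469/(((5 + (-3 + 3**2)**2 + 25**2 + 6*(-3 + 3**2))/(-315))) = 469/(((5 + (-3 + 9)**2 + 625 + 6*(-3 + 9))*(-1/315))) = 469/(((5 + 6**2 + 625 + 6*6)*(-1/315))) = 469/(((5 + 36 + 625 + 36)*(-1/315))) = 469/((702*(-1/315))) = 469/(-78/35) = 469*(-35/78) = -16415/78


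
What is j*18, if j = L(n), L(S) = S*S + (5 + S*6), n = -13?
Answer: 1728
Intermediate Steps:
L(S) = 5 + S² + 6*S (L(S) = S² + (5 + 6*S) = 5 + S² + 6*S)
j = 96 (j = 5 + (-13)² + 6*(-13) = 5 + 169 - 78 = 96)
j*18 = 96*18 = 1728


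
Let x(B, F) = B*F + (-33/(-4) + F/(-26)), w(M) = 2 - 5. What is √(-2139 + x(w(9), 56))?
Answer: I*√1555411/26 ≈ 47.968*I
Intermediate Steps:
w(M) = -3
x(B, F) = 33/4 - F/26 + B*F (x(B, F) = B*F + (-33*(-¼) + F*(-1/26)) = B*F + (33/4 - F/26) = 33/4 - F/26 + B*F)
√(-2139 + x(w(9), 56)) = √(-2139 + (33/4 - 1/26*56 - 3*56)) = √(-2139 + (33/4 - 28/13 - 168)) = √(-2139 - 8419/52) = √(-119647/52) = I*√1555411/26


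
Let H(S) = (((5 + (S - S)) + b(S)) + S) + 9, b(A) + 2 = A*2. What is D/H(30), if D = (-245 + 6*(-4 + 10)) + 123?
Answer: -43/51 ≈ -0.84314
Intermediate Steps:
b(A) = -2 + 2*A (b(A) = -2 + A*2 = -2 + 2*A)
H(S) = 12 + 3*S (H(S) = (((5 + (S - S)) + (-2 + 2*S)) + S) + 9 = (((5 + 0) + (-2 + 2*S)) + S) + 9 = ((5 + (-2 + 2*S)) + S) + 9 = ((3 + 2*S) + S) + 9 = (3 + 3*S) + 9 = 12 + 3*S)
D = -86 (D = (-245 + 6*6) + 123 = (-245 + 36) + 123 = -209 + 123 = -86)
D/H(30) = -86/(12 + 3*30) = -86/(12 + 90) = -86/102 = -86*1/102 = -43/51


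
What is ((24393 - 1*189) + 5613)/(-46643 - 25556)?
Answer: -29817/72199 ≈ -0.41298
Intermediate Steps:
((24393 - 1*189) + 5613)/(-46643 - 25556) = ((24393 - 189) + 5613)/(-72199) = (24204 + 5613)*(-1/72199) = 29817*(-1/72199) = -29817/72199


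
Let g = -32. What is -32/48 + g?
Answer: -98/3 ≈ -32.667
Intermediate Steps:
-32/48 + g = -32/48 - 32 = -32*1/48 - 32 = -⅔ - 32 = -98/3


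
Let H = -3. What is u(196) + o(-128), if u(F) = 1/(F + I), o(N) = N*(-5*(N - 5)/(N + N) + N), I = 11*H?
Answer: 5449581/326 ≈ 16717.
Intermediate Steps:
I = -33 (I = 11*(-3) = -33)
o(N) = N*(N - 5*(-5 + N)/(2*N)) (o(N) = N*(-5*(-5 + N)/(2*N) + N) = N*(N - 5*(-5 + N)/(2*N)))
u(F) = 1/(-33 + F) (u(F) = 1/(F - 33) = 1/(-33 + F))
u(196) + o(-128) = 1/(-33 + 196) + (25/2 + (-128)**2 - 5/2*(-128)) = 1/163 + (25/2 + 16384 + 320) = 1/163 + 33433/2 = 5449581/326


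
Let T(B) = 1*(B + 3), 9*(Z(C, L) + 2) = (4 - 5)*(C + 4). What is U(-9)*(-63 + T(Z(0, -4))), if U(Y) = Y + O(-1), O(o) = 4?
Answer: 2810/9 ≈ 312.22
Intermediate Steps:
Z(C, L) = -22/9 - C/9 (Z(C, L) = -2 + ((4 - 5)*(C + 4))/9 = -2 + (-(4 + C))/9 = -2 + (-4 - C)/9 = -2 + (-4/9 - C/9) = -22/9 - C/9)
T(B) = 3 + B (T(B) = 1*(3 + B) = 3 + B)
U(Y) = 4 + Y (U(Y) = Y + 4 = 4 + Y)
U(-9)*(-63 + T(Z(0, -4))) = (4 - 9)*(-63 + (3 + (-22/9 - ⅑*0))) = -5*(-63 + (3 + (-22/9 + 0))) = -5*(-63 + (3 - 22/9)) = -5*(-63 + 5/9) = -5*(-562/9) = 2810/9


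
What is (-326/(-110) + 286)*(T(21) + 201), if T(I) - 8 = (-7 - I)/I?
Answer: 9901339/165 ≈ 60008.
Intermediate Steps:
T(I) = 8 + (-7 - I)/I
(-326/(-110) + 286)*(T(21) + 201) = (-326/(-110) + 286)*((7 - 7/21) + 201) = (-326*(-1/110) + 286)*((7 - 7*1/21) + 201) = (163/55 + 286)*((7 - ⅓) + 201) = 15893*(20/3 + 201)/55 = (15893/55)*(623/3) = 9901339/165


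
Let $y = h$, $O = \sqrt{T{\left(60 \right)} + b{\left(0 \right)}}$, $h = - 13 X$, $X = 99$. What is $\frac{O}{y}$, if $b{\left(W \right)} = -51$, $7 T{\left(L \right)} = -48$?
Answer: $- \frac{i \sqrt{35}}{1001} \approx - 0.0059102 i$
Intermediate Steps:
$T{\left(L \right)} = - \frac{48}{7}$ ($T{\left(L \right)} = \frac{1}{7} \left(-48\right) = - \frac{48}{7}$)
$h = -1287$ ($h = \left(-13\right) 99 = -1287$)
$O = \frac{9 i \sqrt{35}}{7}$ ($O = \sqrt{- \frac{48}{7} - 51} = \sqrt{- \frac{405}{7}} = \frac{9 i \sqrt{35}}{7} \approx 7.6064 i$)
$y = -1287$
$\frac{O}{y} = \frac{\frac{9}{7} i \sqrt{35}}{-1287} = \frac{9 i \sqrt{35}}{7} \left(- \frac{1}{1287}\right) = - \frac{i \sqrt{35}}{1001}$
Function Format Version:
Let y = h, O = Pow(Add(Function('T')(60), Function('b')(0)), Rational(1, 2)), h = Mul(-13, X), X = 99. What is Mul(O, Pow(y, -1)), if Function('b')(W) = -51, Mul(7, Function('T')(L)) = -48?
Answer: Mul(Rational(-1, 1001), I, Pow(35, Rational(1, 2))) ≈ Mul(-0.0059102, I)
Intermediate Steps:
Function('T')(L) = Rational(-48, 7) (Function('T')(L) = Mul(Rational(1, 7), -48) = Rational(-48, 7))
h = -1287 (h = Mul(-13, 99) = -1287)
O = Mul(Rational(9, 7), I, Pow(35, Rational(1, 2))) (O = Pow(Add(Rational(-48, 7), -51), Rational(1, 2)) = Pow(Rational(-405, 7), Rational(1, 2)) = Mul(Rational(9, 7), I, Pow(35, Rational(1, 2))) ≈ Mul(7.6064, I))
y = -1287
Mul(O, Pow(y, -1)) = Mul(Mul(Rational(9, 7), I, Pow(35, Rational(1, 2))), Pow(-1287, -1)) = Mul(Mul(Rational(9, 7), I, Pow(35, Rational(1, 2))), Rational(-1, 1287)) = Mul(Rational(-1, 1001), I, Pow(35, Rational(1, 2)))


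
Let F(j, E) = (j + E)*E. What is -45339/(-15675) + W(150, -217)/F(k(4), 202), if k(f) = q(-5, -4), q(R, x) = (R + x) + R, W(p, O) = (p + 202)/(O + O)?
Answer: 15567771237/5382267275 ≈ 2.8924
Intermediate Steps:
W(p, O) = (202 + p)/(2*O) (W(p, O) = (202 + p)/((2*O)) = (202 + p)*(1/(2*O)) = (202 + p)/(2*O))
q(R, x) = x + 2*R
k(f) = -14 (k(f) = -4 + 2*(-5) = -4 - 10 = -14)
F(j, E) = E*(E + j) (F(j, E) = (E + j)*E = E*(E + j))
-45339/(-15675) + W(150, -217)/F(k(4), 202) = -45339/(-15675) + ((½)*(202 + 150)/(-217))/((202*(202 - 14))) = -45339*(-1/15675) + ((½)*(-1/217)*352)/((202*188)) = 15113/5225 - 176/217/37976 = 15113/5225 - 176/217*1/37976 = 15113/5225 - 22/1030099 = 15567771237/5382267275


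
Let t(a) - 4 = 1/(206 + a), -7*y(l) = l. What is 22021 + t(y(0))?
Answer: 4537151/206 ≈ 22025.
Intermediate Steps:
y(l) = -l/7
t(a) = 4 + 1/(206 + a)
22021 + t(y(0)) = 22021 + (825 + 4*(-⅐*0))/(206 - ⅐*0) = 22021 + (825 + 4*0)/(206 + 0) = 22021 + (825 + 0)/206 = 22021 + (1/206)*825 = 22021 + 825/206 = 4537151/206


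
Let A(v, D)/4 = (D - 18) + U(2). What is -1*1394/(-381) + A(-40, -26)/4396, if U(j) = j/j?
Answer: 1515623/418719 ≈ 3.6197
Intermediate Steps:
U(j) = 1
A(v, D) = -68 + 4*D (A(v, D) = 4*((D - 18) + 1) = 4*((-18 + D) + 1) = 4*(-17 + D) = -68 + 4*D)
-1*1394/(-381) + A(-40, -26)/4396 = -1*1394/(-381) + (-68 + 4*(-26))/4396 = -1394*(-1/381) + (-68 - 104)*(1/4396) = 1394/381 - 172*1/4396 = 1394/381 - 43/1099 = 1515623/418719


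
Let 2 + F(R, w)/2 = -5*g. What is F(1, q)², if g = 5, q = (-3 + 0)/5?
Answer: 2916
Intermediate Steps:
q = -⅗ (q = -3*⅕ = -⅗ ≈ -0.60000)
F(R, w) = -54 (F(R, w) = -4 + 2*(-5*5) = -4 + 2*(-25) = -4 - 50 = -54)
F(1, q)² = (-54)² = 2916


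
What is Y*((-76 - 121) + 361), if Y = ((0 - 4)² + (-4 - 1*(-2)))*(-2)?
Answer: -4592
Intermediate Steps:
Y = -28 (Y = ((-4)² + (-4 + 2))*(-2) = (16 - 2)*(-2) = 14*(-2) = -28)
Y*((-76 - 121) + 361) = -28*((-76 - 121) + 361) = -28*(-197 + 361) = -28*164 = -4592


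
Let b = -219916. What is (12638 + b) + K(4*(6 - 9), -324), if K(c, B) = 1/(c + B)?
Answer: -69645409/336 ≈ -2.0728e+5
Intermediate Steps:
K(c, B) = 1/(B + c)
(12638 + b) + K(4*(6 - 9), -324) = (12638 - 219916) + 1/(-324 + 4*(6 - 9)) = -207278 + 1/(-324 + 4*(-3)) = -207278 + 1/(-324 - 12) = -207278 + 1/(-336) = -207278 - 1/336 = -69645409/336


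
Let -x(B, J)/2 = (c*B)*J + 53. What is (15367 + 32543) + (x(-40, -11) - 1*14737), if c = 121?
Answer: -73413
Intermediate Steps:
x(B, J) = -106 - 242*B*J (x(B, J) = -2*((121*B)*J + 53) = -2*(121*B*J + 53) = -2*(53 + 121*B*J) = -106 - 242*B*J)
(15367 + 32543) + (x(-40, -11) - 1*14737) = (15367 + 32543) + ((-106 - 242*(-40)*(-11)) - 1*14737) = 47910 + ((-106 - 106480) - 14737) = 47910 + (-106586 - 14737) = 47910 - 121323 = -73413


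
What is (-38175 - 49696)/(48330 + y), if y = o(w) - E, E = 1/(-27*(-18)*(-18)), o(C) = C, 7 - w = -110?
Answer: -768695508/423814357 ≈ -1.8138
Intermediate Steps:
w = 117 (w = 7 - 1*(-110) = 7 + 110 = 117)
E = -1/8748 (E = 1/(486*(-18)) = 1/(-8748) = -1/8748 ≈ -0.00011431)
y = 1023517/8748 (y = 117 - 1*(-1/8748) = 117 + 1/8748 = 1023517/8748 ≈ 117.00)
(-38175 - 49696)/(48330 + y) = (-38175 - 49696)/(48330 + 1023517/8748) = -87871/423814357/8748 = -87871*8748/423814357 = -768695508/423814357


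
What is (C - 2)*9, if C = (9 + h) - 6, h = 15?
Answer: 144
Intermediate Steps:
C = 18 (C = (9 + 15) - 6 = 24 - 6 = 18)
(C - 2)*9 = (18 - 2)*9 = 16*9 = 144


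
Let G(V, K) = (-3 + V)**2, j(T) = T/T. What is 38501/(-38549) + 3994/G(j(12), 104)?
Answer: 76905351/77098 ≈ 997.50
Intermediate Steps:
j(T) = 1
38501/(-38549) + 3994/G(j(12), 104) = 38501/(-38549) + 3994/((-3 + 1)**2) = 38501*(-1/38549) + 3994/((-2)**2) = -38501/38549 + 3994/4 = -38501/38549 + 3994*(1/4) = -38501/38549 + 1997/2 = 76905351/77098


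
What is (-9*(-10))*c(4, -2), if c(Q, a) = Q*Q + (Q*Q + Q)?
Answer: 3240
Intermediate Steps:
c(Q, a) = Q + 2*Q² (c(Q, a) = Q² + (Q² + Q) = Q² + (Q + Q²) = Q + 2*Q²)
(-9*(-10))*c(4, -2) = (-9*(-10))*(4*(1 + 2*4)) = 90*(4*(1 + 8)) = 90*(4*9) = 90*36 = 3240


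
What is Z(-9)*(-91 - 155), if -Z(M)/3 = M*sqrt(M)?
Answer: -19926*I ≈ -19926.0*I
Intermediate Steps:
Z(M) = -3*M**(3/2) (Z(M) = -3*M*sqrt(M) = -3*M**(3/2))
Z(-9)*(-91 - 155) = (-(-81)*I)*(-91 - 155) = -(-81)*I*(-246) = (81*I)*(-246) = -19926*I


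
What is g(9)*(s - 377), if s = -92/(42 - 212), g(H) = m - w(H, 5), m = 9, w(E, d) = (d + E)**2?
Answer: 351989/5 ≈ 70398.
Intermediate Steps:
w(E, d) = (E + d)**2
g(H) = 9 - (5 + H)**2 (g(H) = 9 - (H + 5)**2 = 9 - (5 + H)**2)
s = 46/85 (s = -92/(-170) = -92*(-1/170) = 46/85 ≈ 0.54118)
g(9)*(s - 377) = (9 - (5 + 9)**2)*(46/85 - 377) = (9 - 1*14**2)*(-31999/85) = (9 - 1*196)*(-31999/85) = (9 - 196)*(-31999/85) = -187*(-31999/85) = 351989/5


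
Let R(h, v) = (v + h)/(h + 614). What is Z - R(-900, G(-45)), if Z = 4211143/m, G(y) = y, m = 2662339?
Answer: -1311523457/761428954 ≈ -1.7225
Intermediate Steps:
R(h, v) = (h + v)/(614 + h)
Z = 4211143/2662339 ≈ 1.5817
Z - R(-900, G(-45)) = 4211143/2662339 - (-900 - 45)/(614 - 900) = 4211143/2662339 - (-945)/(-286) = 4211143/2662339 - (-1)*(-945)/286 = 4211143/2662339 - 1*945/286 = 4211143/2662339 - 945/286 = -1311523457/761428954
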